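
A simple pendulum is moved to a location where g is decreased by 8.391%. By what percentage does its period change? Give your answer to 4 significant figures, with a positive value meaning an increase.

T ∝ 1/√g, so T'/T = 1/√(0.91609) = 1.0448.
Percentage change in T = (1.0448 − 1) × 100% = 4.479%.

4.479%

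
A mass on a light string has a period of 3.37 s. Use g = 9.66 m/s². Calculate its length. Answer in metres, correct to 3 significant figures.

From T = 2π√(L/g), L = gT²/(4π²) = 9.66 × 3.370²/(4π²) = 2.78 m.

2.78 m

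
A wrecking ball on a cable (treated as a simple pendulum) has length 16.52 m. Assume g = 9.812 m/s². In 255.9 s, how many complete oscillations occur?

31

T = 2π√(L/g) = 2π√(16.52/9.812) = 8.1528 s.
Number of complete oscillations = ⌊255.9/8.1528⌋ = ⌊31.388⌋ = 31.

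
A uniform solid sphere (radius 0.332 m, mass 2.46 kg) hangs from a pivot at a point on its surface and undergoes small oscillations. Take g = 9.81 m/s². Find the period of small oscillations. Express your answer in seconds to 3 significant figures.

1.37 s

I_cm = (2/5)mr² = 0.1085 kg·m². The pivot is at distance d = 0.332 m from the centre of mass.
By the parallel-axis theorem, I = I_cm + md² = 0.1085 + 0.2712 = 0.3796 kg·m².
T = 2π√(I/(mgd)) = 2π√(0.3796/(2.46 × 9.81 × 0.332)) = 1.37 s.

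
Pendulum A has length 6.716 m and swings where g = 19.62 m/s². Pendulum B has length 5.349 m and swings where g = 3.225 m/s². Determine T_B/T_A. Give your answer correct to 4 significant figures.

2.201

T = 2π√(L/g), so T_B/T_A = √((L_B/g_B)/(L_A/g_A)) = √((5.349/3.225)/(6.716/19.62)) = 2.201.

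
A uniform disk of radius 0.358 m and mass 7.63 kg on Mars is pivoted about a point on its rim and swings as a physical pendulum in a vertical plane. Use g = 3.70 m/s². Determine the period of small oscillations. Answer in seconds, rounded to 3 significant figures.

2.39 s

I_cm = ½mr² = 0.4889 kg·m². The pivot is at distance d = 0.358 m from the centre of mass.
By the parallel-axis theorem, I = I_cm + md² = 0.4889 + 0.9779 = 1.467 kg·m².
T = 2π√(I/(mgd)) = 2π√(1.467/(7.63 × 3.70 × 0.358)) = 2.39 s.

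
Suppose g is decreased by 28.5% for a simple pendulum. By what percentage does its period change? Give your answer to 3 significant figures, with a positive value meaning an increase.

T ∝ 1/√g, so T'/T = 1/√(0.7150) = 1.183.
Percentage change in T = (1.183 − 1) × 100% = 18.3%.

18.3%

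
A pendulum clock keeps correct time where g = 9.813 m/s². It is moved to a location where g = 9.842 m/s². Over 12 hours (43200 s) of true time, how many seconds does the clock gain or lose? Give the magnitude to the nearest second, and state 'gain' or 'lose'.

The clock's period scales as T ∝ 1/√g, so T'/T = √(9.813/9.842) = 0.998526.
In 43200 s of true time the clock registers 43200/0.998526 = 43263.8 s, so it gains 64 s.

gain 64 s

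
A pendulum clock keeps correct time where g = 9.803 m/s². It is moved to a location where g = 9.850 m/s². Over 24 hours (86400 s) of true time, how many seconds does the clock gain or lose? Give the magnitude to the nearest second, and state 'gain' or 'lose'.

gain 207 s

The clock's period scales as T ∝ 1/√g, so T'/T = √(9.803/9.850) = 0.997611.
In 86400 s of true time the clock registers 86400/0.997611 = 86606.9 s, so it gains 207 s.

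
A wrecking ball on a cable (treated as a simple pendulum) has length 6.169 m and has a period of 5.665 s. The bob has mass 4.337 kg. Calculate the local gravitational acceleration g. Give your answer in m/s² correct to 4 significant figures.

From T = 2π√(L/g), g = 4π²L/T² = 4π² × 6.169/5.6650² = 7.589 m/s².

7.589 m/s²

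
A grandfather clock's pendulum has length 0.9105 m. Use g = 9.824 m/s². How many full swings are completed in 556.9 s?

291

T = 2π√(L/g) = 2π√(0.9105/9.824) = 1.9128 s.
Number of complete oscillations = ⌊556.9/1.9128⌋ = ⌊291.14⌋ = 291.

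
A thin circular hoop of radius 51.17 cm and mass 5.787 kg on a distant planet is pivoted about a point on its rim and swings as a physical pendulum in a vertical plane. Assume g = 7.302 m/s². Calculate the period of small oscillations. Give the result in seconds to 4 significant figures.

I_cm = mr² = 1.5153 kg·m². The pivot is at distance d = 0.5117 m from the centre of mass.
By the parallel-axis theorem, I = I_cm + md² = 1.5153 + 1.5153 = 3.0305 kg·m².
T = 2π√(I/(mgd)) = 2π√(3.0305/(5.787 × 7.302 × 0.5117)) = 2.352 s.

2.352 s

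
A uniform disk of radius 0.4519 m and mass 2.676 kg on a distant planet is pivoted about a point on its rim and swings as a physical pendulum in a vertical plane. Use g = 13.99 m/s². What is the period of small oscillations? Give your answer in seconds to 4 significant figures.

I_cm = ½mr² = 0.27324 kg·m². The pivot is at distance d = 0.4519 m from the centre of mass.
By the parallel-axis theorem, I = I_cm + md² = 0.27324 + 0.54648 = 0.81971 kg·m².
T = 2π√(I/(mgd)) = 2π√(0.81971/(2.676 × 13.99 × 0.4519)) = 1.383 s.

1.383 s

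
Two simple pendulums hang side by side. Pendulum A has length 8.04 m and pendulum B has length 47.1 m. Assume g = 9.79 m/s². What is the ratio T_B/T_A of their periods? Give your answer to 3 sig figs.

2.42

T ∝ √L, so T_B/T_A = √(L_B/L_A) = √(47.1/8.04) = 2.42.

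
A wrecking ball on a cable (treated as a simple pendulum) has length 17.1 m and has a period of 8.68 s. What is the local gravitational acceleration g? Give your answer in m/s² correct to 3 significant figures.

8.96 m/s²

From T = 2π√(L/g), g = 4π²L/T² = 4π² × 17.1/8.680² = 8.96 m/s².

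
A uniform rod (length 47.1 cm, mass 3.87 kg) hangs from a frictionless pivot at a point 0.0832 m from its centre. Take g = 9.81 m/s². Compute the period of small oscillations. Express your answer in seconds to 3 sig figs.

1.11 s

For a physical pendulum T = 2π√(I/(mgd)), with d = 0.08320 m from pivot to centre of mass.
I_cm = mL²/12 = 3.87 × 0.471²/12 = 0.07154 kg·m²; I = I_cm + md² = 0.07154 + 3.87 × 0.08320² = 0.09833 kg·m².
T = 2π√(0.09833/(3.87 × 9.81 × 0.08320)) = 1.11 s.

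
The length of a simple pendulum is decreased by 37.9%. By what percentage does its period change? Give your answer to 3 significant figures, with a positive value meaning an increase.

T ∝ √L, so T'/T = √(0.6210) = 0.7880.
Percentage change in T = (0.7880 − 1) × 100% = -21.2%.

-21.2%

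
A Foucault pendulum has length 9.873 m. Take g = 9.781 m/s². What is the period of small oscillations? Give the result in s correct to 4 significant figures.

6.313 s

T = 2π√(L/g) = 2π√(9.873/9.781) = 2π × 1.0047 = 6.313 s.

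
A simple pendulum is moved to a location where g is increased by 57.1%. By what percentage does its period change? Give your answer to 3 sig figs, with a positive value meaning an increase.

-20.2%

T ∝ 1/√g, so T'/T = 1/√(1.571) = 0.7978.
Percentage change in T = (0.7978 − 1) × 100% = -20.2%.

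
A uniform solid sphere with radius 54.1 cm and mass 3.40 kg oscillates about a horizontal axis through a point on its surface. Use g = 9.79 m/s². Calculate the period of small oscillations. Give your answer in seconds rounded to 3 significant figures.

1.75 s

I_cm = (2/5)mr² = 0.3980 kg·m². The pivot is at distance d = 0.541 m from the centre of mass.
By the parallel-axis theorem, I = I_cm + md² = 0.3980 + 0.9951 = 1.393 kg·m².
T = 2π√(I/(mgd)) = 2π√(1.393/(3.40 × 9.79 × 0.541)) = 1.75 s.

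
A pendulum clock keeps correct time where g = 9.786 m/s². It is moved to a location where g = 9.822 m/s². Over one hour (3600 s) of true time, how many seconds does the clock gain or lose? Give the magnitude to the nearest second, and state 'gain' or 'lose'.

gain 7 s

The clock's period scales as T ∝ 1/√g, so T'/T = √(9.786/9.822) = 0.998166.
In 3600 s of true time the clock registers 3600/0.998166 = 3606.6 s, so it gains 7 s.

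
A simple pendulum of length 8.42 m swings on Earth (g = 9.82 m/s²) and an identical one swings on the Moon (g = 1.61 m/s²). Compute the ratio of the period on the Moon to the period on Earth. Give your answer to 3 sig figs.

T ∝ 1/√g, so T₂/T₁ = √(g₁/g₂) = √(9.82/1.61) = 2.47.

2.47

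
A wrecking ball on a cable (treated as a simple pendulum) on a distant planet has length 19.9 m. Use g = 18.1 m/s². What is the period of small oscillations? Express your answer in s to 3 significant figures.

6.59 s

T = 2π√(L/g) = 2π√(19.9/18.1) = 2π × 1.049 = 6.59 s.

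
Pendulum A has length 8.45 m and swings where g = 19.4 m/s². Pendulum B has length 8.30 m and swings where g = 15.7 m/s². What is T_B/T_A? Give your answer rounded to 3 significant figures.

T = 2π√(L/g), so T_B/T_A = √((L_B/g_B)/(L_A/g_A)) = √((8.30/15.7)/(8.45/19.4)) = 1.10.

1.10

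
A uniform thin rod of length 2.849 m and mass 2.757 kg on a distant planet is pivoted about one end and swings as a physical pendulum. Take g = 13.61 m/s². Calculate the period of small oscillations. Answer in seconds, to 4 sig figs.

2.347 s

For a physical pendulum T = 2π√(I/(mgd)), with d = 1.4245 m from pivot to centre of mass.
I_cm = mL²/12 = 2.757 × 2.849²/12 = 1.8648 kg·m²; I = I_cm + md² = 1.8648 + 2.757 × 1.4245² = 7.4593 kg·m².
T = 2π√(7.4593/(2.757 × 13.61 × 1.4245)) = 2.347 s.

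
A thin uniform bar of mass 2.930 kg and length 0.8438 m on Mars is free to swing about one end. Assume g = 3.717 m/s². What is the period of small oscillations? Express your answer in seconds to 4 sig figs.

For a physical pendulum T = 2π√(I/(mgd)), with d = 0.42190 m from pivot to centre of mass.
I_cm = mL²/12 = 2.930 × 0.8438²/12 = 0.17385 kg·m²; I = I_cm + md² = 0.17385 + 2.930 × 0.42190² = 0.69539 kg·m².
T = 2π√(0.69539/(2.930 × 3.717 × 0.42190)) = 2.444 s.

2.444 s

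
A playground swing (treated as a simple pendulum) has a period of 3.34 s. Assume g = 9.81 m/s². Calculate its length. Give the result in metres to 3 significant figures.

2.77 m

From T = 2π√(L/g), L = gT²/(4π²) = 9.81 × 3.340²/(4π²) = 2.77 m.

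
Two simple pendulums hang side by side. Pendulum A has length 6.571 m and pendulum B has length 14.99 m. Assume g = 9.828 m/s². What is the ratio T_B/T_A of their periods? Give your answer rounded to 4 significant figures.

1.510

T ∝ √L, so T_B/T_A = √(L_B/L_A) = √(14.99/6.571) = 1.510.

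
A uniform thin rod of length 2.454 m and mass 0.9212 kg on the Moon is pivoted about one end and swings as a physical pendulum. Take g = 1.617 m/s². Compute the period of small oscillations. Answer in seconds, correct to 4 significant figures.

For a physical pendulum T = 2π√(I/(mgd)), with d = 1.2270 m from pivot to centre of mass.
I_cm = mL²/12 = 0.9212 × 2.454²/12 = 0.46230 kg·m²; I = I_cm + md² = 0.46230 + 0.9212 × 1.2270² = 1.8492 kg·m².
T = 2π√(1.8492/(0.9212 × 1.617 × 1.2270)) = 6.320 s.

6.320 s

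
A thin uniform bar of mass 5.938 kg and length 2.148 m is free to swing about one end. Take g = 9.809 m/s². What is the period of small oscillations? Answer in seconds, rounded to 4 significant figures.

For a physical pendulum T = 2π√(I/(mgd)), with d = 1.0740 m from pivot to centre of mass.
I_cm = mL²/12 = 5.938 × 2.148²/12 = 2.2831 kg·m²; I = I_cm + md² = 2.2831 + 5.938 × 1.0740² = 9.1325 kg·m².
T = 2π√(9.1325/(5.938 × 9.809 × 1.0740)) = 2.401 s.

2.401 s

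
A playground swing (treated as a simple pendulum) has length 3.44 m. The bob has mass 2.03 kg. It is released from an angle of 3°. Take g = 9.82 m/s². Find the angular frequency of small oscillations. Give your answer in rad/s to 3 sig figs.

ω = √(g/L) = √(9.82/3.44) = 1.69 rad/s.

1.69 rad/s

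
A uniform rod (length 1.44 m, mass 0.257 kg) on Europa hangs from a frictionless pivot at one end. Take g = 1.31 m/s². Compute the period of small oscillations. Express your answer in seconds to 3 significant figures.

For a physical pendulum T = 2π√(I/(mgd)), with d = 0.7200 m from pivot to centre of mass.
I_cm = mL²/12 = 0.257 × 1.44²/12 = 0.04441 kg·m²; I = I_cm + md² = 0.04441 + 0.257 × 0.7200² = 0.1776 kg·m².
T = 2π√(0.1776/(0.257 × 1.31 × 0.7200)) = 5.38 s.

5.38 s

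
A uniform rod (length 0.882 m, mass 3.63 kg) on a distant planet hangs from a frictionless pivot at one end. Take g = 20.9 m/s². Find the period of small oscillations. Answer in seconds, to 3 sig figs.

For a physical pendulum T = 2π√(I/(mgd)), with d = 0.4410 m from pivot to centre of mass.
I_cm = mL²/12 = 3.63 × 0.882²/12 = 0.2353 kg·m²; I = I_cm + md² = 0.2353 + 3.63 × 0.4410² = 0.9413 kg·m².
T = 2π√(0.9413/(3.63 × 20.9 × 0.4410)) = 1.05 s.

1.05 s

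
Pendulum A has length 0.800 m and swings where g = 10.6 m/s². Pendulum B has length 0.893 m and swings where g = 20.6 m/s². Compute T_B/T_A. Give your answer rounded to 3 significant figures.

T = 2π√(L/g), so T_B/T_A = √((L_B/g_B)/(L_A/g_A)) = √((0.893/20.6)/(0.800/10.6)) = 0.758.

0.758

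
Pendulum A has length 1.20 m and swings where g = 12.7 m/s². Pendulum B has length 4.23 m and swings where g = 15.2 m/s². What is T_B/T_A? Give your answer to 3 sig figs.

T = 2π√(L/g), so T_B/T_A = √((L_B/g_B)/(L_A/g_A)) = √((4.23/15.2)/(1.20/12.7)) = 1.72.

1.72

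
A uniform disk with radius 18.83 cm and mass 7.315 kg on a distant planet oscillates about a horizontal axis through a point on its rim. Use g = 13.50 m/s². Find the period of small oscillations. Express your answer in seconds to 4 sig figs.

I_cm = ½mr² = 0.12968 kg·m². The pivot is at distance d = 0.1883 m from the centre of mass.
By the parallel-axis theorem, I = I_cm + md² = 0.12968 + 0.25937 = 0.38905 kg·m².
T = 2π√(I/(mgd)) = 2π√(0.38905/(7.315 × 13.50 × 0.1883)) = 0.9088 s.

0.9088 s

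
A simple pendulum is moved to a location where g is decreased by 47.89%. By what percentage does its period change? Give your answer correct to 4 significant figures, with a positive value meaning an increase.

38.53%

T ∝ 1/√g, so T'/T = 1/√(0.52110) = 1.3853.
Percentage change in T = (1.3853 − 1) × 100% = 38.53%.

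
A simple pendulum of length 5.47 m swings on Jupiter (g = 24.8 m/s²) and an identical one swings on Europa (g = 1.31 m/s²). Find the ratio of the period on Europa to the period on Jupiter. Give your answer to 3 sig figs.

T ∝ 1/√g, so T₂/T₁ = √(g₁/g₂) = √(24.8/1.31) = 4.35.

4.35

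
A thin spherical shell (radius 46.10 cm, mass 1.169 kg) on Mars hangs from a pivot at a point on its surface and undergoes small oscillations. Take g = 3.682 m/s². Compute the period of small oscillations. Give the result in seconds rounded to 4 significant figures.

I_cm = (2/3)mr² = 0.16562 kg·m². The pivot is at distance d = 0.4610 m from the centre of mass.
By the parallel-axis theorem, I = I_cm + md² = 0.16562 + 0.24844 = 0.41406 kg·m².
T = 2π√(I/(mgd)) = 2π√(0.41406/(1.169 × 3.682 × 0.4610)) = 2.870 s.

2.870 s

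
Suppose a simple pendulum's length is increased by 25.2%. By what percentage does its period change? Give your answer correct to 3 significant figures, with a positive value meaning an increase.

T ∝ √L, so T'/T = √(1.252) = 1.119.
Percentage change in T = (1.119 − 1) × 100% = 11.9%.

11.9%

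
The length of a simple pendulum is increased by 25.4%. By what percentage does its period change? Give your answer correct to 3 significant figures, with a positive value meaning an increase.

12.0%

T ∝ √L, so T'/T = √(1.254) = 1.120.
Percentage change in T = (1.120 − 1) × 100% = 12.0%.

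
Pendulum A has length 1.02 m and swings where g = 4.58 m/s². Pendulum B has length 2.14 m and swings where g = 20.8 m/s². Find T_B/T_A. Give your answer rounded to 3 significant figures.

0.680

T = 2π√(L/g), so T_B/T_A = √((L_B/g_B)/(L_A/g_A)) = √((2.14/20.8)/(1.02/4.58)) = 0.680.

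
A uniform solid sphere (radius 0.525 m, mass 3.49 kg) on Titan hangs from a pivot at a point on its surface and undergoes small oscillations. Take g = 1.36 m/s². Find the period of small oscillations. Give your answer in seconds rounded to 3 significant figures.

I_cm = (2/5)mr² = 0.3848 kg·m². The pivot is at distance d = 0.525 m from the centre of mass.
By the parallel-axis theorem, I = I_cm + md² = 0.3848 + 0.9619 = 1.347 kg·m².
T = 2π√(I/(mgd)) = 2π√(1.347/(3.49 × 1.36 × 0.525)) = 4.62 s.

4.62 s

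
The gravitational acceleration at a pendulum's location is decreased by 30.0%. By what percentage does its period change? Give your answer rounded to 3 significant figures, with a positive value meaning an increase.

T ∝ 1/√g, so T'/T = 1/√(0.7000) = 1.195.
Percentage change in T = (1.195 − 1) × 100% = 19.5%.

19.5%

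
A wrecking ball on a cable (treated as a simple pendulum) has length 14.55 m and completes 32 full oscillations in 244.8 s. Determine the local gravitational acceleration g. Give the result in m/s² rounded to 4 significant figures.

9.815 m/s²

T = 244.8/32 = 7.6500 s.
From T = 2π√(L/g), g = 4π²L/T² = 4π² × 14.55/7.6500² = 9.815 m/s².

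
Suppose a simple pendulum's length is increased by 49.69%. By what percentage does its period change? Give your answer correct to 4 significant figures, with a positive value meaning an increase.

T ∝ √L, so T'/T = √(1.4969) = 1.2235.
Percentage change in T = (1.2235 − 1) × 100% = 22.35%.

22.35%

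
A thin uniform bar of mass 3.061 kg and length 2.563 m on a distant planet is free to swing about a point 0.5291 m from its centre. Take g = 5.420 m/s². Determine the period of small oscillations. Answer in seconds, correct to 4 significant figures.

For a physical pendulum T = 2π√(I/(mgd)), with d = 0.52910 m from pivot to centre of mass.
I_cm = mL²/12 = 3.061 × 2.563²/12 = 1.6756 kg·m²; I = I_cm + md² = 1.6756 + 3.061 × 0.52910² = 2.5326 kg·m².
T = 2π√(2.5326/(3.061 × 5.420 × 0.52910)) = 3.375 s.

3.375 s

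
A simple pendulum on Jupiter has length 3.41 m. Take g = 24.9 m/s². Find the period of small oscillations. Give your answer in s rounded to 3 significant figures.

T = 2π√(L/g) = 2π√(3.41/24.9) = 2π × 0.3701 = 2.33 s.

2.33 s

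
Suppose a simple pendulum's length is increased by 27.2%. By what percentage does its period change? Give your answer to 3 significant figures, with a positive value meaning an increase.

12.8%

T ∝ √L, so T'/T = √(1.272) = 1.128.
Percentage change in T = (1.128 − 1) × 100% = 12.8%.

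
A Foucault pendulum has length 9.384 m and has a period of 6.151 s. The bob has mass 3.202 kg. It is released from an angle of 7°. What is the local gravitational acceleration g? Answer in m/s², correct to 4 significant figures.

From T = 2π√(L/g), g = 4π²L/T² = 4π² × 9.384/6.1510² = 9.792 m/s².

9.792 m/s²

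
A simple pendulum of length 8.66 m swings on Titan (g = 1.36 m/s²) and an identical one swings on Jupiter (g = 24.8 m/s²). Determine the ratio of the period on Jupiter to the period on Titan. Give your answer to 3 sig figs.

T ∝ 1/√g, so T₂/T₁ = √(g₁/g₂) = √(1.36/24.8) = 0.234.

0.234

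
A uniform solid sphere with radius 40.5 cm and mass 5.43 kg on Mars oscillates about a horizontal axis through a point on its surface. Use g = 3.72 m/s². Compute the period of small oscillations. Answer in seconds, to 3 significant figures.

I_cm = (2/5)mr² = 0.3563 kg·m². The pivot is at distance d = 0.405 m from the centre of mass.
By the parallel-axis theorem, I = I_cm + md² = 0.3563 + 0.8907 = 1.247 kg·m².
T = 2π√(I/(mgd)) = 2π√(1.247/(5.43 × 3.72 × 0.405)) = 2.45 s.

2.45 s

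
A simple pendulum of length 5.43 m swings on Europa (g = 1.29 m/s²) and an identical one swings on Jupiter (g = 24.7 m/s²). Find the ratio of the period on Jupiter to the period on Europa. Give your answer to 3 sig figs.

T ∝ 1/√g, so T₂/T₁ = √(g₁/g₂) = √(1.29/24.7) = 0.229.

0.229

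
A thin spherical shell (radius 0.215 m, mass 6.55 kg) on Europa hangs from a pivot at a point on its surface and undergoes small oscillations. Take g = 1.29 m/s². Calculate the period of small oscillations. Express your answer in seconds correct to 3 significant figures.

3.31 s

I_cm = (2/3)mr² = 0.2018 kg·m². The pivot is at distance d = 0.215 m from the centre of mass.
By the parallel-axis theorem, I = I_cm + md² = 0.2018 + 0.3028 = 0.5046 kg·m².
T = 2π√(I/(mgd)) = 2π√(0.5046/(6.55 × 1.29 × 0.215)) = 3.31 s.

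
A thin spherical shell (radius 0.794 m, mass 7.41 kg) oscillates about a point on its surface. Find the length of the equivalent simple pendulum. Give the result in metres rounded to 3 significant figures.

1.32 m

The equivalent simple-pendulum length is L_eq = I/(md), where I is about the pivot and d = 0.7940 m.
I_cm = (2/3)mR² = 3.114 kg·m², so I = I_cm + md² = 3.114 + 4.672 = 7.786 kg·m².
L_eq = 7.786/(7.41 × 0.7940) = 1.32 m.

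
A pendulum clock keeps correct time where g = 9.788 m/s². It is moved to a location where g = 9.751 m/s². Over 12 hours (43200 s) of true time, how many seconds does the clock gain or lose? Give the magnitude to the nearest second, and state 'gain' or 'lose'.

lose 82 s

The clock's period scales as T ∝ 1/√g, so T'/T = √(9.788/9.751) = 1.00190.
In 43200 s of true time the clock registers 43200/1.00190 = 43118.3 s, so it loses 82 s.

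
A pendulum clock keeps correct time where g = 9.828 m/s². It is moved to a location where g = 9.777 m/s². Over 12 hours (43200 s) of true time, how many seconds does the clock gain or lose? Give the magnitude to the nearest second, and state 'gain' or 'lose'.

The clock's period scales as T ∝ 1/√g, so T'/T = √(9.828/9.777) = 1.00260.
In 43200 s of true time the clock registers 43200/1.00260 = 43087.8 s, so it loses 112 s.

lose 112 s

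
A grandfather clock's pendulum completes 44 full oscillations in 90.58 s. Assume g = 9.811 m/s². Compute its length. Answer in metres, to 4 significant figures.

1.053 m

T = 90.58/44 = 2.0586 s.
From T = 2π√(L/g), L = gT²/(4π²) = 9.811 × 2.0586²/(4π²) = 1.053 m.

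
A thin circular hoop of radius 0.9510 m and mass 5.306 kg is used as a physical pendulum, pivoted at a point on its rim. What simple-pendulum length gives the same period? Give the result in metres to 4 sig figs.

The equivalent simple-pendulum length is L_eq = I/(md), where I is about the pivot and d = 0.95100 m.
I_cm = mR² = 4.7988 kg·m², so I = I_cm + md² = 4.7988 + 4.7988 = 9.5975 kg·m².
L_eq = 9.5975/(5.306 × 0.95100) = 1.902 m.

1.902 m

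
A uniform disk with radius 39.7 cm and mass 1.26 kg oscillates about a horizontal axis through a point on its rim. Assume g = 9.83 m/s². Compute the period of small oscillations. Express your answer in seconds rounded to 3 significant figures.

1.55 s

I_cm = ½mr² = 0.09929 kg·m². The pivot is at distance d = 0.397 m from the centre of mass.
By the parallel-axis theorem, I = I_cm + md² = 0.09929 + 0.1986 = 0.2979 kg·m².
T = 2π√(I/(mgd)) = 2π√(0.2979/(1.26 × 9.83 × 0.397)) = 1.55 s.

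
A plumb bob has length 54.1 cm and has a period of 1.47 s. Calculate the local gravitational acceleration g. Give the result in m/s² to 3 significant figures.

From T = 2π√(L/g), g = 4π²L/T² = 4π² × 0.541/1.470² = 9.88 m/s².

9.88 m/s²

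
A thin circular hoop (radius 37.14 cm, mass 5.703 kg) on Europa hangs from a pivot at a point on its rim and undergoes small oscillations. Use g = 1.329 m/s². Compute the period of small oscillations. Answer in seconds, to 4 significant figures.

I_cm = mr² = 0.78666 kg·m². The pivot is at distance d = 0.3714 m from the centre of mass.
By the parallel-axis theorem, I = I_cm + md² = 0.78666 + 0.78666 = 1.5733 kg·m².
T = 2π√(I/(mgd)) = 2π√(1.5733/(5.703 × 1.329 × 0.3714)) = 4.697 s.

4.697 s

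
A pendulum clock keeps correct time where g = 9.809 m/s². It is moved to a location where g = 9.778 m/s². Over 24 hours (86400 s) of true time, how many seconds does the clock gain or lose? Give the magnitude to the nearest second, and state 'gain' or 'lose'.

lose 137 s

The clock's period scales as T ∝ 1/√g, so T'/T = √(9.809/9.778) = 1.00158.
In 86400 s of true time the clock registers 86400/1.00158 = 86263.4 s, so it loses 137 s.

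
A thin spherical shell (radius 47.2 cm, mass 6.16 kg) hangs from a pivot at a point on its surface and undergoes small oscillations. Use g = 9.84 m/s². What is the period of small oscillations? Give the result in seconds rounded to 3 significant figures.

1.78 s

I_cm = (2/3)mr² = 0.9149 kg·m². The pivot is at distance d = 0.472 m from the centre of mass.
By the parallel-axis theorem, I = I_cm + md² = 0.9149 + 1.372 = 2.287 kg·m².
T = 2π√(I/(mgd)) = 2π√(2.287/(6.16 × 9.84 × 0.472)) = 1.78 s.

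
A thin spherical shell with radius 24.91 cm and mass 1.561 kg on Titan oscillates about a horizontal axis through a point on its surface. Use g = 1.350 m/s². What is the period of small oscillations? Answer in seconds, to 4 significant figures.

3.484 s

I_cm = (2/3)mr² = 0.064574 kg·m². The pivot is at distance d = 0.2491 m from the centre of mass.
By the parallel-axis theorem, I = I_cm + md² = 0.064574 + 0.096861 = 0.16144 kg·m².
T = 2π√(I/(mgd)) = 2π√(0.16144/(1.561 × 1.350 × 0.2491)) = 3.484 s.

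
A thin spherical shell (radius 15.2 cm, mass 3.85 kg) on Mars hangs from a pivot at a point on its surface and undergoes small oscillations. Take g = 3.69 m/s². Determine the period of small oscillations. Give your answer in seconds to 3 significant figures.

I_cm = (2/3)mr² = 0.05930 kg·m². The pivot is at distance d = 0.152 m from the centre of mass.
By the parallel-axis theorem, I = I_cm + md² = 0.05930 + 0.08895 = 0.1483 kg·m².
T = 2π√(I/(mgd)) = 2π√(0.1483/(3.85 × 3.69 × 0.152)) = 1.65 s.

1.65 s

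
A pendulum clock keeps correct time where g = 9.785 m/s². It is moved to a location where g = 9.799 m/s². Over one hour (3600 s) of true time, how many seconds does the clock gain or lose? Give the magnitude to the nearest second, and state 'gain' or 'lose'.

The clock's period scales as T ∝ 1/√g, so T'/T = √(9.785/9.799) = 0.999285.
In 3600 s of true time the clock registers 3600/0.999285 = 3602.6 s, so it gains 3 s.

gain 3 s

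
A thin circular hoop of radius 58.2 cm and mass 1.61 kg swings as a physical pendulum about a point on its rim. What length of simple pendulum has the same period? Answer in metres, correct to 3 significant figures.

The equivalent simple-pendulum length is L_eq = I/(md), where I is about the pivot and d = 0.5820 m.
I_cm = mR² = 0.5453 kg·m², so I = I_cm + md² = 0.5453 + 0.5453 = 1.091 kg·m².
L_eq = 1.091/(1.61 × 0.5820) = 1.16 m.

1.16 m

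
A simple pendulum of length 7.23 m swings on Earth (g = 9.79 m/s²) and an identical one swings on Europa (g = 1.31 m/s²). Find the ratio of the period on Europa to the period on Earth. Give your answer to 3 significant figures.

T ∝ 1/√g, so T₂/T₁ = √(g₁/g₂) = √(9.79/1.31) = 2.73.

2.73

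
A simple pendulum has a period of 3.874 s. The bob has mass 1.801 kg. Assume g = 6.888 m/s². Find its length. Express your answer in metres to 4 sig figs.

From T = 2π√(L/g), L = gT²/(4π²) = 6.888 × 3.8740²/(4π²) = 2.619 m.

2.619 m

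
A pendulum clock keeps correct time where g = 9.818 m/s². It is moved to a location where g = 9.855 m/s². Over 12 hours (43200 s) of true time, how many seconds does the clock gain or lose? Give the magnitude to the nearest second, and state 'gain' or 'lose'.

gain 81 s

The clock's period scales as T ∝ 1/√g, so T'/T = √(9.818/9.855) = 0.998121.
In 43200 s of true time the clock registers 43200/0.998121 = 43281.3 s, so it gains 81 s.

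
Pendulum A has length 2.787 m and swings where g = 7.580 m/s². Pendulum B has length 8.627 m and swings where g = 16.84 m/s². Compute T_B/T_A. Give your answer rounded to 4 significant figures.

T = 2π√(L/g), so T_B/T_A = √((L_B/g_B)/(L_A/g_A)) = √((8.627/16.84)/(2.787/7.580)) = 1.180.

1.180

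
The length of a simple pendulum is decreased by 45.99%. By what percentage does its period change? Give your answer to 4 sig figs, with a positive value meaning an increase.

-26.51%

T ∝ √L, so T'/T = √(0.54010) = 0.73491.
Percentage change in T = (0.73491 − 1) × 100% = -26.51%.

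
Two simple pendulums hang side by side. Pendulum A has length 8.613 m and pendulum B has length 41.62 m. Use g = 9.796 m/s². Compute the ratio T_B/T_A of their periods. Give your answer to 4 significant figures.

2.198

T ∝ √L, so T_B/T_A = √(L_B/L_A) = √(41.62/8.613) = 2.198.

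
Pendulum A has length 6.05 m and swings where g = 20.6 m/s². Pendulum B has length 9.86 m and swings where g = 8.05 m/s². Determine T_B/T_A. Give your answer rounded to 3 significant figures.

T = 2π√(L/g), so T_B/T_A = √((L_B/g_B)/(L_A/g_A)) = √((9.86/8.05)/(6.05/20.6)) = 2.04.

2.04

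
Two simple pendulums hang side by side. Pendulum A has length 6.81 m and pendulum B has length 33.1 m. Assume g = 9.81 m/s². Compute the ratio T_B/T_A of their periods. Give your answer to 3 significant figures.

2.20

T ∝ √L, so T_B/T_A = √(L_B/L_A) = √(33.1/6.81) = 2.20.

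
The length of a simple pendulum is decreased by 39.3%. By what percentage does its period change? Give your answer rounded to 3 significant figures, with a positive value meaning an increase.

-22.1%

T ∝ √L, so T'/T = √(0.6070) = 0.7791.
Percentage change in T = (0.7791 − 1) × 100% = -22.1%.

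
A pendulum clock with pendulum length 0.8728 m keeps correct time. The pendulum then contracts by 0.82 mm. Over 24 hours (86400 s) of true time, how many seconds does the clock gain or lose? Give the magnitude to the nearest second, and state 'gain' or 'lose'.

T ∝ √L, so T'/T = √(0.87198/0.8728) = 0.999530.
In 86400 s of true time the clock registers 86400/0.999530 = 86440.6 s, so it gains 41 s.

gain 41 s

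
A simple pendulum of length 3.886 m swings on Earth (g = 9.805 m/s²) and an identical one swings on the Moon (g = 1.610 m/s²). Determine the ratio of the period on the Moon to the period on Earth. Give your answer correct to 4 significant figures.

T ∝ 1/√g, so T₂/T₁ = √(g₁/g₂) = √(9.805/1.610) = 2.468.

2.468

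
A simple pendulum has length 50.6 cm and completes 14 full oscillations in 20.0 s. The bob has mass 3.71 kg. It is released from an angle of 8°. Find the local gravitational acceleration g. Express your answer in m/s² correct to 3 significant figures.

9.79 m/s²

T = 20.0/14 = 1.429 s.
From T = 2π√(L/g), g = 4π²L/T² = 4π² × 0.506/1.429² = 9.79 m/s².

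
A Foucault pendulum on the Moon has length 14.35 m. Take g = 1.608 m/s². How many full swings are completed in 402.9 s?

T = 2π√(L/g) = 2π√(14.35/1.608) = 18.770 s.
Number of complete oscillations = ⌊402.9/18.770⌋ = ⌊21.465⌋ = 21.

21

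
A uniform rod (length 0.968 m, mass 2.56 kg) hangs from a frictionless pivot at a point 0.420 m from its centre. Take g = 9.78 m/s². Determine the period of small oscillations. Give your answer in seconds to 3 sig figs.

1.56 s

For a physical pendulum T = 2π√(I/(mgd)), with d = 0.4200 m from pivot to centre of mass.
I_cm = mL²/12 = 2.56 × 0.968²/12 = 0.1999 kg·m²; I = I_cm + md² = 0.1999 + 2.56 × 0.4200² = 0.6515 kg·m².
T = 2π√(0.6515/(2.56 × 9.78 × 0.4200)) = 1.56 s.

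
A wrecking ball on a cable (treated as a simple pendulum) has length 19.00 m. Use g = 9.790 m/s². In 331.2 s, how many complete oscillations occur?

37

T = 2π√(L/g) = 2π√(19.00/9.790) = 8.7532 s.
Number of complete oscillations = ⌊331.2/8.7532⌋ = ⌊37.838⌋ = 37.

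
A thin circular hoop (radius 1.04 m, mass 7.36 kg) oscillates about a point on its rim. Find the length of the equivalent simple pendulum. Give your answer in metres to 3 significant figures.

The equivalent simple-pendulum length is L_eq = I/(md), where I is about the pivot and d = 1.040 m.
I_cm = mR² = 7.961 kg·m², so I = I_cm + md² = 7.961 + 7.961 = 15.92 kg·m².
L_eq = 15.92/(7.36 × 1.040) = 2.08 m.

2.08 m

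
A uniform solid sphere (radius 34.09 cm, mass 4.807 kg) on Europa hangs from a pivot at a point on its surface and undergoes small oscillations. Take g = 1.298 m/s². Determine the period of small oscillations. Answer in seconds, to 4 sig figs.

3.810 s

I_cm = (2/5)mr² = 0.22345 kg·m². The pivot is at distance d = 0.3409 m from the centre of mass.
By the parallel-axis theorem, I = I_cm + md² = 0.22345 + 0.55863 = 0.78209 kg·m².
T = 2π√(I/(mgd)) = 2π√(0.78209/(4.807 × 1.298 × 0.3409)) = 3.810 s.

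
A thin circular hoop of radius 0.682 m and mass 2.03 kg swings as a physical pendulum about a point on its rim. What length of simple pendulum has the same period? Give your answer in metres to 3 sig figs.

1.36 m

The equivalent simple-pendulum length is L_eq = I/(md), where I is about the pivot and d = 0.6820 m.
I_cm = mR² = 0.9442 kg·m², so I = I_cm + md² = 0.9442 + 0.9442 = 1.888 kg·m².
L_eq = 1.888/(2.03 × 0.6820) = 1.36 m.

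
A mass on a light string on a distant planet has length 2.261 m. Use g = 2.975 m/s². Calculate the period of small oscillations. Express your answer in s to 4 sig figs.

T = 2π√(L/g) = 2π√(2.261/2.975) = 2π × 0.87178 = 5.478 s.

5.478 s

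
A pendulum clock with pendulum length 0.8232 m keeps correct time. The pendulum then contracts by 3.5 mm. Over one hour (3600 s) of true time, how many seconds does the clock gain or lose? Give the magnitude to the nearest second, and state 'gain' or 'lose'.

gain 8 s

T ∝ √L, so T'/T = √(0.81970/0.8232) = 0.997872.
In 3600 s of true time the clock registers 3600/0.997872 = 3607.7 s, so it gains 8 s.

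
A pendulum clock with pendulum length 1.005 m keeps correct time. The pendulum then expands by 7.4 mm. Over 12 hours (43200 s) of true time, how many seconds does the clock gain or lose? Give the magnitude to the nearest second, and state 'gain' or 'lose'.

lose 158 s

T ∝ √L, so T'/T = √(1.01240/1.005) = 1.00367.
In 43200 s of true time the clock registers 43200/1.00367 = 43041.8 s, so it loses 158 s.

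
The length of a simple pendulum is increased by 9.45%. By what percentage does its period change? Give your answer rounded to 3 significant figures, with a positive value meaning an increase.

T ∝ √L, so T'/T = √(1.095) = 1.046.
Percentage change in T = (1.046 − 1) × 100% = 4.62%.

4.62%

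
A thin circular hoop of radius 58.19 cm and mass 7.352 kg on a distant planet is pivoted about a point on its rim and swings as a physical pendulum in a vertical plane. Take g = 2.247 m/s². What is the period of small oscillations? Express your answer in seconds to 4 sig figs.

I_cm = mr² = 2.4894 kg·m². The pivot is at distance d = 0.5819 m from the centre of mass.
By the parallel-axis theorem, I = I_cm + md² = 2.4894 + 2.4894 = 4.9789 kg·m².
T = 2π√(I/(mgd)) = 2π√(4.9789/(7.352 × 2.247 × 0.5819)) = 4.522 s.

4.522 s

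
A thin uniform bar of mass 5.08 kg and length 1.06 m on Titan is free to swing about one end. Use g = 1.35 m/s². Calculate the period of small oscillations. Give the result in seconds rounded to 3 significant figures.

For a physical pendulum T = 2π√(I/(mgd)), with d = 0.5300 m from pivot to centre of mass.
I_cm = mL²/12 = 5.08 × 1.06²/12 = 0.4757 kg·m²; I = I_cm + md² = 0.4757 + 5.08 × 0.5300² = 1.903 kg·m².
T = 2π√(1.903/(5.08 × 1.35 × 0.5300)) = 4.55 s.

4.55 s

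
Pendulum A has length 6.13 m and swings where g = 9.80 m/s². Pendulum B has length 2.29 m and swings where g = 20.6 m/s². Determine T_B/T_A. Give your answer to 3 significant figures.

0.422

T = 2π√(L/g), so T_B/T_A = √((L_B/g_B)/(L_A/g_A)) = √((2.29/20.6)/(6.13/9.80)) = 0.422.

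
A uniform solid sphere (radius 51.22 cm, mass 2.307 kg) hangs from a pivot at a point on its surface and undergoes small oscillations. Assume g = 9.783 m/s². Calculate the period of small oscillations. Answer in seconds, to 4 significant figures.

1.701 s

I_cm = (2/5)mr² = 0.24210 kg·m². The pivot is at distance d = 0.5122 m from the centre of mass.
By the parallel-axis theorem, I = I_cm + md² = 0.24210 + 0.60524 = 0.84733 kg·m².
T = 2π√(I/(mgd)) = 2π√(0.84733/(2.307 × 9.783 × 0.5122)) = 1.701 s.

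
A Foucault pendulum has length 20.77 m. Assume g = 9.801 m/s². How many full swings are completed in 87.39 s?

9

T = 2π√(L/g) = 2π√(20.77/9.801) = 9.1467 s.
Number of complete oscillations = ⌊87.39/9.1467⌋ = ⌊9.5543⌋ = 9.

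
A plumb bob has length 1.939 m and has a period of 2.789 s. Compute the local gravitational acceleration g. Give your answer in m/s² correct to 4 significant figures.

9.841 m/s²

From T = 2π√(L/g), g = 4π²L/T² = 4π² × 1.939/2.7890² = 9.841 m/s².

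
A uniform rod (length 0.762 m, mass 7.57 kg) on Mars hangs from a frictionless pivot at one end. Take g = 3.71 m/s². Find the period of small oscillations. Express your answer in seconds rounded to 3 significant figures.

For a physical pendulum T = 2π√(I/(mgd)), with d = 0.3810 m from pivot to centre of mass.
I_cm = mL²/12 = 7.57 × 0.762²/12 = 0.3663 kg·m²; I = I_cm + md² = 0.3663 + 7.57 × 0.3810² = 1.465 kg·m².
T = 2π√(1.465/(7.57 × 3.71 × 0.3810)) = 2.33 s.

2.33 s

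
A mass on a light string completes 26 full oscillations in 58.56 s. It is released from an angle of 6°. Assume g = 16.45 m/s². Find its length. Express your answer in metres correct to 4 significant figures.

T = 58.56/26 = 2.2523 s.
From T = 2π√(L/g), L = gT²/(4π²) = 16.45 × 2.2523²/(4π²) = 2.114 m.

2.114 m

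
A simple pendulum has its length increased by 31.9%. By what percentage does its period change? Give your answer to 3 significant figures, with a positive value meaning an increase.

14.8%

T ∝ √L, so T'/T = √(1.319) = 1.148.
Percentage change in T = (1.148 − 1) × 100% = 14.8%.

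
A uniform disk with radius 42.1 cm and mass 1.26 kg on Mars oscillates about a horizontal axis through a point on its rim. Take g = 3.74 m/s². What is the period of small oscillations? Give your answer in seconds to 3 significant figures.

I_cm = ½mr² = 0.1117 kg·m². The pivot is at distance d = 0.421 m from the centre of mass.
By the parallel-axis theorem, I = I_cm + md² = 0.1117 + 0.2233 = 0.3350 kg·m².
T = 2π√(I/(mgd)) = 2π√(0.3350/(1.26 × 3.74 × 0.421)) = 2.58 s.

2.58 s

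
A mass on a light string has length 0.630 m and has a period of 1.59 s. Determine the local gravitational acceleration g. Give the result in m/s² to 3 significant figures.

From T = 2π√(L/g), g = 4π²L/T² = 4π² × 0.630/1.590² = 9.84 m/s².

9.84 m/s²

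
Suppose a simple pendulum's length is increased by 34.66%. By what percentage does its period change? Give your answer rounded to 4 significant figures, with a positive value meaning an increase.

T ∝ √L, so T'/T = √(1.3466) = 1.1604.
Percentage change in T = (1.1604 − 1) × 100% = 16.04%.

16.04%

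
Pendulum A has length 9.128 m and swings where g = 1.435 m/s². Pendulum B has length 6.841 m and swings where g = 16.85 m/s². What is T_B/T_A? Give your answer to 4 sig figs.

T = 2π√(L/g), so T_B/T_A = √((L_B/g_B)/(L_A/g_A)) = √((6.841/16.85)/(9.128/1.435)) = 0.2526.

0.2526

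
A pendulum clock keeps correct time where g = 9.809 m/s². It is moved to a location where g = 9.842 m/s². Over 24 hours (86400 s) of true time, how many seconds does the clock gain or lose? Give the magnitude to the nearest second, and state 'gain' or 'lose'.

gain 145 s

The clock's period scales as T ∝ 1/√g, so T'/T = √(9.809/9.842) = 0.998322.
In 86400 s of true time the clock registers 86400/0.998322 = 86545.2 s, so it gains 145 s.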